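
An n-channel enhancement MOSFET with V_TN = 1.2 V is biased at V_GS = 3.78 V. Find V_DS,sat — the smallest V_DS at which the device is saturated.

V_DS,sat = 2.58 V

The boundary between triode and saturation is V_DS = V_GS − V_TN = V_ov.
V_ov = 3.78 − 1.2 = 2.58 V.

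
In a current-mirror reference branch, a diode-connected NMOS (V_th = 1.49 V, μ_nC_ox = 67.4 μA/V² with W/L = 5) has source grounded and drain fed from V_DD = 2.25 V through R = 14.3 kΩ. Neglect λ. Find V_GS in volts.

With gate tied to drain, V_GS = V_DS ≥ V_GS − V_th, so the device is in saturation.
k_n = μ_nC_ox · (W/L) = 0.337 mA/V².
KCL at the drain: ½ k_n (V_GS − V_th)² = (V_DD − V_GS)/R.
Let x = V_GS − 1.49. Then 2.41 x² + x − 0.76 = 0, giving x = 0.391 V (positive root), so V_GS = 1.88 V.
I_D = (V_DD − V_GS)/R = (2.25 − 1.88) / 14.3 = 0.0258 mA.

V_GS = 1.88 V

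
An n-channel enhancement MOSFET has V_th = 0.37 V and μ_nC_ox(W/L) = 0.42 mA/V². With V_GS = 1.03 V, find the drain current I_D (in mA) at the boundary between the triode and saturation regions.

I_D = 0.0915 mA

At the boundary V_DS = V_ov = V_GS − V_th = 1.03 − 0.37 = 0.66 V.
I_D = ½ k_n V_ov² = 0.5 × 0.42 × 0.66² = 0.0915 mA.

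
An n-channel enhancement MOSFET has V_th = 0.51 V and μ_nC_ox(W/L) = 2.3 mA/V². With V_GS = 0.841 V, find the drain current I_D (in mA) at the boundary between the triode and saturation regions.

I_D = 0.126 mA

At the boundary V_DS = V_ov = V_GS − V_th = 0.841 − 0.51 = 0.331 V.
I_D = ½ k_n V_ov² = 0.5 × 2.3 × 0.331² = 0.126 mA.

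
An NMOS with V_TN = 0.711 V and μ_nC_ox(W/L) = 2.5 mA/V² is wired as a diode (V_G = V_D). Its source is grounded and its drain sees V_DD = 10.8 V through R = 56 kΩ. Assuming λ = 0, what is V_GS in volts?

With gate tied to drain, V_GS = V_DS ≥ V_GS − V_TN, so the device is in saturation.
KCL at the drain: ½ k_n (V_GS − V_TN)² = (V_DD − V_GS)/R.
Let x = V_GS − 0.711. Then 70 x² + x − 10.09 = 0, giving x = 0.373 V (positive root), so V_GS = 1.08 V.
I_D = (V_DD − V_GS)/R = (10.8 − 1.08) / 56 = 0.174 mA.

V_GS = 1.08 V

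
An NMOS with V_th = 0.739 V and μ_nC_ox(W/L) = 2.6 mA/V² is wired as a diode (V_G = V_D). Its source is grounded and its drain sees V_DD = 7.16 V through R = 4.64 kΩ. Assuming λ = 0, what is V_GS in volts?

V_GS = 1.69 V

With gate tied to drain, V_GS = V_DS ≥ V_GS − V_th, so the device is in saturation.
KCL at the drain: ½ k_n (V_GS − V_th)² = (V_DD − V_GS)/R.
Let x = V_GS − 0.739. Then 6.03 x² + x − 6.421 = 0, giving x = 0.952 V (positive root), so V_GS = 1.69 V.
I_D = (V_DD − V_GS)/R = (7.16 − 1.69) / 4.64 = 1.18 mA.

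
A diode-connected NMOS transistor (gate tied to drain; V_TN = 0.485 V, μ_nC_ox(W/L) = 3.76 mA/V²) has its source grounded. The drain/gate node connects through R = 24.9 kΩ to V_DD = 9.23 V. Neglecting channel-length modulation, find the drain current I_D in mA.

I_D = 0.334 mA

With gate tied to drain, V_GS = V_DS ≥ V_GS − V_TN, so the device is in saturation.
KCL at the drain: ½ k_n (V_GS − V_TN)² = (V_DD − V_GS)/R.
Let x = V_GS − 0.485. Then 46.8 x² + x − 8.745 = 0, giving x = 0.422 V (positive root), so V_GS = 0.907 V.
I_D = (V_DD − V_GS)/R = (9.23 − 0.907) / 24.9 = 0.334 mA.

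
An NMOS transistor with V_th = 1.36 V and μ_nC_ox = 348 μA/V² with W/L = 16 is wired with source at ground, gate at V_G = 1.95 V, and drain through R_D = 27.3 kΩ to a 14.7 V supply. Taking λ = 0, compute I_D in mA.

V_GS = V_G = 1.95 V, so V_ov = 1.95 − 1.36 = 0.59 V.
k_n = μ_nC_ox · (W/L) = 5.568 mA/V².
Assume saturation: I_D = ½ k_n V_ov² = 0.5 × 5.568 × 0.59² = 0.969 mA, giving V_DS = V_DD − I_D R_D = 14.7 − 0.969 × 27.3 = -11.8 V.
But -11.8 V < V_ov = 0.59 V, so the device is actually in triode.
In triode I_D = k_n[V_ov V_DS − ½ V_DS²] and I_D = (V_DD − V_DS)/R_D. Equating: 76 V_DS² − 90.68 V_DS + 14.7 = 0, giving V_DS = 0.193 V (the root below V_ov).
I_D = (14.7 − 0.193) / 27.3 = 0.531 mA.

I_D = 0.531 mA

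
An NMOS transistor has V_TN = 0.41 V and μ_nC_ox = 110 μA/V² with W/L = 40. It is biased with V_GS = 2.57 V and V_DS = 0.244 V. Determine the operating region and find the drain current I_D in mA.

Triode; I_D = 2.19 mA

k_n = μ_nC_ox · (W/L) = 4.4 mA/V².
V_ov = V_GS − V_TN = 2.57 − 0.41 = 2.16 V.
Since V_DS = 0.244 V < V_ov = 2.16 V, the device is in the triode region.
I_D = k_n [V_ov · V_DS − ½ V_DS²] = 4.4 × [2.16 × 0.244 − 0.5 × 0.244²] = 2.19 mA.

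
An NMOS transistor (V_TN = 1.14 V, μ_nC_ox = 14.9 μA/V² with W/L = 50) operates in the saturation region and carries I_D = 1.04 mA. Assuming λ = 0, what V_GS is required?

k_n = μ_nC_ox · (W/L) = 0.745 mA/V².
In saturation I_D = ½ k_n (V_GS − V_TN)², so V_GS − V_TN = √(2 I_D / k_n) = √(2 × 1.04 / 0.745) = 1.67 V.
V_GS = 1.14 + 1.67 = 2.81 V.

V_GS = 2.81 V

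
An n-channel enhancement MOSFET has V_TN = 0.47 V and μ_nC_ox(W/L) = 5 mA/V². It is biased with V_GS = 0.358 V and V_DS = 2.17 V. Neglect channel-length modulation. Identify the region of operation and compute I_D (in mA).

Cutoff; I_D = 0 mA

V_GS = 0.358 V < V_TN = 0.47 V, so the transistor is in cutoff.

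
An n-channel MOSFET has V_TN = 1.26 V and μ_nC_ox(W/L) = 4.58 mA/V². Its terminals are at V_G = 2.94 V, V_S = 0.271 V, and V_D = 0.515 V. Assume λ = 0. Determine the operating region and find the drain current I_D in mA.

V_GS = V_G − V_S = 2.94 − 0.271 = 2.67 V; V_DS = V_D − V_S = 0.515 − 0.271 = 0.244 V.
V_ov = V_GS − V_TN = 2.67 − 1.26 = 1.41 V.
Since V_DS = 0.244 V < V_ov = 1.41 V, the device is in the triode region.
I_D = k_n [V_ov · V_DS − ½ V_DS²] = 4.58 × [1.41 × 0.244 − 0.5 × 0.244²] = 1.44 mA.

Triode; I_D = 1.44 mA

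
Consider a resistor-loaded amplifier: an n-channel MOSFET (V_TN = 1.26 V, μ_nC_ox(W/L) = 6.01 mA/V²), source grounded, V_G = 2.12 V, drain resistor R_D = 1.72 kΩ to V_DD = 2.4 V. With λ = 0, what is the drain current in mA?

V_GS = V_G = 2.12 V, so V_ov = 2.12 − 1.26 = 0.86 V.
Assume saturation: I_D = ½ k_n V_ov² = 0.5 × 6.01 × 0.86² = 2.22 mA, giving V_DS = V_DD − I_D R_D = 2.4 − 2.22 × 1.72 = -1.42 V.
But -1.42 V < V_ov = 0.86 V, so the device is actually in triode.
In triode I_D = k_n[V_ov V_DS − ½ V_DS²] and I_D = (V_DD − V_DS)/R_D. Equating: 5.17 V_DS² − 9.89 V_DS + 2.4 = 0, giving V_DS = 0.285 V (the root below V_ov).
I_D = (2.4 − 0.285) / 1.72 = 1.23 mA.

I_D = 1.23 mA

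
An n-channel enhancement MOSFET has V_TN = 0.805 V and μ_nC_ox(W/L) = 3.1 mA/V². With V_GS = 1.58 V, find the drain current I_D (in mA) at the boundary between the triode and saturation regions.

I_D = 0.931 mA

At the boundary V_DS = V_ov = V_GS − V_TN = 1.58 − 0.805 = 0.775 V.
I_D = ½ k_n V_ov² = 0.5 × 3.1 × 0.775² = 0.931 mA.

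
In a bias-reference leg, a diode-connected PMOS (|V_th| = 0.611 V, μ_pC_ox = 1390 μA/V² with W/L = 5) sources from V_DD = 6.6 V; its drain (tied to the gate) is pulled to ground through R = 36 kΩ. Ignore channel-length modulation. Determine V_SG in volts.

V_SG = 0.826 V

With gate tied to drain, V_SG = V_SD ≥ V_SG − |V_th|, so the device is in saturation.
k_p = μ_pC_ox · (W/L) = 6.95 mA/V².
KCL at the drain: ½ k_p (V_SG − |V_th|)² = (V_DD − V_SG)/R.
Let x = V_SG − 0.611. Then 125 x² + x − 5.989 = 0, giving x = 0.215 V (positive root), so V_SG = 0.826 V.
I_D = (V_DD − V_SG)/R = (6.6 − 0.826) / 36 = 0.16 mA.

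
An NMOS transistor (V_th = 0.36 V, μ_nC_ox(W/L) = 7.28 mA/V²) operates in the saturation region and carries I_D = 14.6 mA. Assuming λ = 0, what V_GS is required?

In saturation I_D = ½ k_n (V_GS − V_th)², so V_GS − V_th = √(2 I_D / k_n) = √(2 × 14.6 / 7.28) = 2 V.
V_GS = 0.36 + 2 = 2.36 V.

V_GS = 2.36 V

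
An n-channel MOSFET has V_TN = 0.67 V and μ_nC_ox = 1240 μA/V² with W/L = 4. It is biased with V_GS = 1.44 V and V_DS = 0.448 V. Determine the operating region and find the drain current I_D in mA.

k_n = μ_nC_ox · (W/L) = 4.96 mA/V².
V_ov = V_GS − V_TN = 1.44 − 0.67 = 0.77 V.
Since V_DS = 0.448 V < V_ov = 0.77 V, the device is in the triode region.
I_D = k_n [V_ov · V_DS − ½ V_DS²] = 4.96 × [0.77 × 0.448 − 0.5 × 0.448²] = 1.21 mA.

Triode; I_D = 1.21 mA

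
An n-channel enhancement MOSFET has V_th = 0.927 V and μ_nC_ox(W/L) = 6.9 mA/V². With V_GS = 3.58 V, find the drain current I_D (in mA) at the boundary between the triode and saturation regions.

I_D = 24.3 mA

At the boundary V_DS = V_ov = V_GS − V_th = 3.58 − 0.927 = 2.65 V.
I_D = ½ k_n V_ov² = 0.5 × 6.9 × 2.65² = 24.3 mA.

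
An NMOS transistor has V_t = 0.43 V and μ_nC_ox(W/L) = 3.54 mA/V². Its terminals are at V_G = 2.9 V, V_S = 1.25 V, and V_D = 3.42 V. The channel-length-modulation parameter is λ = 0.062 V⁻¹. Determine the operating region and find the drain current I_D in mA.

V_GS = V_G − V_S = 2.9 − 1.25 = 1.65 V; V_DS = V_D − V_S = 3.42 − 1.25 = 2.17 V.
V_ov = V_GS − V_t = 1.65 − 0.43 = 1.22 V.
Since V_DS = 2.17 V ≥ V_ov = 1.22 V, the device is in saturation.
I_D = ½ k_n V_ov² (1 + λ V_DS) = 0.5 × 3.54 × 1.22² × (1 + 0.062 × 2.17) = 2.99 mA.

Saturation; I_D = 2.99 mA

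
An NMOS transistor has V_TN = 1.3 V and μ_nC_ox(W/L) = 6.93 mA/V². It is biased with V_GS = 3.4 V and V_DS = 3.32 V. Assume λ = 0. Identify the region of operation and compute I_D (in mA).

Saturation; I_D = 15.3 mA

V_ov = V_GS − V_TN = 3.4 − 1.3 = 2.1 V.
Since V_DS = 3.32 V ≥ V_ov = 2.1 V, the device is in saturation.
I_D = ½ k_n V_ov² = 0.5 × 6.93 × 2.1² = 15.3 mA.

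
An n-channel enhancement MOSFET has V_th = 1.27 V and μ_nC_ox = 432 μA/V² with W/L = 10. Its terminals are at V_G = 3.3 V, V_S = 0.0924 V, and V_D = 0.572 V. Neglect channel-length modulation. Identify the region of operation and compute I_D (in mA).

V_GS = V_G − V_S = 3.3 − 0.0924 = 3.21 V; V_DS = V_D − V_S = 0.572 − 0.0924 = 0.48 V.
k_n = μ_nC_ox · (W/L) = 4.32 mA/V².
V_ov = V_GS − V_th = 3.21 − 1.27 = 1.94 V.
Since V_DS = 0.48 V < V_ov = 1.94 V, the device is in the triode region.
I_D = k_n [V_ov · V_DS − ½ V_DS²] = 4.32 × [1.94 × 0.48 − 0.5 × 0.48²] = 3.52 mA.

Triode; I_D = 3.52 mA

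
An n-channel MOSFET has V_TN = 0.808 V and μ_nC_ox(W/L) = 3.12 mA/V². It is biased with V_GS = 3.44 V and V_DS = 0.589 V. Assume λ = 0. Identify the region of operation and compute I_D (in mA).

V_ov = V_GS − V_TN = 3.44 − 0.808 = 2.63 V.
Since V_DS = 0.589 V < V_ov = 2.63 V, the device is in the triode region.
I_D = k_n [V_ov · V_DS − ½ V_DS²] = 3.12 × [2.63 × 0.589 − 0.5 × 0.589²] = 4.3 mA.

Triode; I_D = 4.30 mA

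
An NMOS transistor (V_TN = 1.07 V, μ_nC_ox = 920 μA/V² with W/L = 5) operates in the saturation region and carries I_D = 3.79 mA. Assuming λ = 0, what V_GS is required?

k_n = μ_nC_ox · (W/L) = 4.6 mA/V².
In saturation I_D = ½ k_n (V_GS − V_TN)², so V_GS − V_TN = √(2 I_D / k_n) = √(2 × 3.79 / 4.6) = 1.28 V.
V_GS = 1.07 + 1.28 = 2.35 V.

V_GS = 2.35 V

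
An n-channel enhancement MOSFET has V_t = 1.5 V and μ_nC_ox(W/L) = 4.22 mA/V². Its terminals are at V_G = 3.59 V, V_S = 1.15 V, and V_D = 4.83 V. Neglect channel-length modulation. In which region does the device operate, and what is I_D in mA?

Saturation; I_D = 1.86 mA

V_GS = V_G − V_S = 3.59 − 1.15 = 2.44 V; V_DS = V_D − V_S = 4.83 − 1.15 = 3.68 V.
V_ov = V_GS − V_t = 2.44 − 1.5 = 0.94 V.
Since V_DS = 3.68 V ≥ V_ov = 0.94 V, the device is in saturation.
I_D = ½ k_n V_ov² = 0.5 × 4.22 × 0.94² = 1.86 mA.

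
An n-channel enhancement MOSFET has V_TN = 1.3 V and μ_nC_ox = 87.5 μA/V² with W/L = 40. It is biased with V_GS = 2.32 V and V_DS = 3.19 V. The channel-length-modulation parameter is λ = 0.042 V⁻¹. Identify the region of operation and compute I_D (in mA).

k_n = μ_nC_ox · (W/L) = 3.5 mA/V².
V_ov = V_GS − V_TN = 2.32 − 1.3 = 1.02 V.
Since V_DS = 3.19 V ≥ V_ov = 1.02 V, the device is in saturation.
I_D = ½ k_n V_ov² (1 + λ V_DS) = 0.5 × 3.5 × 1.02² × (1 + 0.042 × 3.19) = 2.06 mA.

Saturation; I_D = 2.06 mA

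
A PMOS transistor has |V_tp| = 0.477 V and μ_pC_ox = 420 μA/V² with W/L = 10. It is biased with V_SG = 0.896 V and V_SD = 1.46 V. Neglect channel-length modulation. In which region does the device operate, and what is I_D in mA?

Saturation; I_D = 0.369 mA

k_p = μ_pC_ox · (W/L) = 4.2 mA/V².
V_ov = V_SG − |V_tp| = 0.896 − 0.477 = 0.419 V.
Since V_SD = 1.46 V ≥ V_ov = 0.419 V, the device is in saturation.
I_D = ½ k_p V_ov² = 0.5 × 4.2 × 0.419² = 0.369 mA.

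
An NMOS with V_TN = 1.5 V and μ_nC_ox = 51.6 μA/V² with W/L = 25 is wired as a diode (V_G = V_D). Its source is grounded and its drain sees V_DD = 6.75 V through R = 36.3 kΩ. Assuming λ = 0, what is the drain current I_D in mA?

I_D = 0.132 mA

With gate tied to drain, V_GS = V_DS ≥ V_GS − V_TN, so the device is in saturation.
k_n = μ_nC_ox · (W/L) = 1.29 mA/V².
KCL at the drain: ½ k_n (V_GS − V_TN)² = (V_DD − V_GS)/R.
Let x = V_GS − 1.5. Then 23.4 x² + x − 5.25 = 0, giving x = 0.453 V (positive root), so V_GS = 1.95 V.
I_D = (V_DD − V_GS)/R = (6.75 − 1.95) / 36.3 = 0.132 mA.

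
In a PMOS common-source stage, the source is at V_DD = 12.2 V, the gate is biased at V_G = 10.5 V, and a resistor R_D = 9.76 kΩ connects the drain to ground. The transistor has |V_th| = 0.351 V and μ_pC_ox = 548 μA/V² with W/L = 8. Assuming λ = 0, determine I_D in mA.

V_SG = V_DD − V_G = 12.2 − 10.5 = 1.7 V, so V_ov = 1.7 − 0.351 = 1.35 V.
k_p = μ_pC_ox · (W/L) = 4.384 mA/V².
Assume saturation: I_D = ½ k_p V_ov² = 0.5 × 4.384 × 1.35² = 3.99 mA, giving V_SD = V_DD − I_D R_D = 12.2 − 3.99 × 9.76 = -26.7 V.
But -26.7 V < V_ov = 1.35 V, so the device is actually in triode.
In triode I_D = k_p[V_ov V_SD − ½ V_SD²] and I_D = (V_DD − V_SD)/R_D. Equating: 21.4 V_SD² − 58.72 V_SD + 12.2 = 0, giving V_SD = 0.226 V (the root below V_ov).
I_D = (12.2 − 0.226) / 9.76 = 1.23 mA.

I_D = 1.23 mA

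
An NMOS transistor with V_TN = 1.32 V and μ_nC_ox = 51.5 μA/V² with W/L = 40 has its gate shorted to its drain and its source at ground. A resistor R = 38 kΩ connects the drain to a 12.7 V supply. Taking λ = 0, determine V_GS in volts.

V_GS = 1.85 V

With gate tied to drain, V_GS = V_DS ≥ V_GS − V_TN, so the device is in saturation.
k_n = μ_nC_ox · (W/L) = 2.06 mA/V².
KCL at the drain: ½ k_n (V_GS − V_TN)² = (V_DD − V_GS)/R.
Let x = V_GS − 1.32. Then 39.1 x² + x − 11.38 = 0, giving x = 0.527 V (positive root), so V_GS = 1.85 V.
I_D = (V_DD − V_GS)/R = (12.7 − 1.85) / 38 = 0.286 mA.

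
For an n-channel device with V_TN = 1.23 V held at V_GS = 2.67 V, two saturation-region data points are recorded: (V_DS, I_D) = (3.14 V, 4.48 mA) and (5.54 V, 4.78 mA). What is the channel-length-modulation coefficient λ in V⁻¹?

λ = 0.0306 V⁻¹

With V_GS fixed, I_D ∝ (1 + λ V_DS) in saturation, so I_D2/I_D1 = (1 + λ V_DS2)/(1 + λ V_DS1).
4.78/4.48 = 1.067 = (1 + 5.54 λ)/(1 + 3.14 λ).
Solving: λ (I_D1 V_DS2 − I_D2 V_DS1) = I_D2 − I_D1, so λ = (4.78 − 4.48) / (4.48 × 5.54 − 4.78 × 3.14) = 0.3 / 9.81 = 0.0306 V⁻¹.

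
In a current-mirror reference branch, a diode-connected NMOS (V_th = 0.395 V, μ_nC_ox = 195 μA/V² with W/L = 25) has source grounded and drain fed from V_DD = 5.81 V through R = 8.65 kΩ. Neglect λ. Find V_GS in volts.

With gate tied to drain, V_GS = V_DS ≥ V_GS − V_th, so the device is in saturation.
k_n = μ_nC_ox · (W/L) = 4.875 mA/V².
KCL at the drain: ½ k_n (V_GS − V_th)² = (V_DD − V_GS)/R.
Let x = V_GS − 0.395. Then 21.1 x² + x − 5.415 = 0, giving x = 0.484 V (positive root), so V_GS = 0.879 V.
I_D = (V_DD − V_GS)/R = (5.81 − 0.879) / 8.65 = 0.57 mA.

V_GS = 0.879 V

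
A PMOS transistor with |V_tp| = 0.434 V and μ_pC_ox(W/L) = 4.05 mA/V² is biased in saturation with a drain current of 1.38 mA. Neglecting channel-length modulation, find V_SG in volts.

V_SG = 1.26 V

In saturation I_D = ½ k_p (V_SG − |V_tp|)², so V_SG − |V_tp| = √(2 I_D / k_p) = √(2 × 1.38 / 4.05) = 0.826 V.
V_SG = 0.434 + 0.826 = 1.26 V.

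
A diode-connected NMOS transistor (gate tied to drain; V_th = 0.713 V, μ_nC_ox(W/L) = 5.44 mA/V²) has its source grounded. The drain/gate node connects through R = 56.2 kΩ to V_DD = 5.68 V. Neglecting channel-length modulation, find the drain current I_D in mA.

I_D = 0.0852 mA

With gate tied to drain, V_GS = V_DS ≥ V_GS − V_th, so the device is in saturation.
KCL at the drain: ½ k_n (V_GS − V_th)² = (V_DD − V_GS)/R.
Let x = V_GS − 0.713. Then 153 x² + x − 4.967 = 0, giving x = 0.177 V (positive root), so V_GS = 0.89 V.
I_D = (V_DD − V_GS)/R = (5.68 − 0.89) / 56.2 = 0.0852 mA.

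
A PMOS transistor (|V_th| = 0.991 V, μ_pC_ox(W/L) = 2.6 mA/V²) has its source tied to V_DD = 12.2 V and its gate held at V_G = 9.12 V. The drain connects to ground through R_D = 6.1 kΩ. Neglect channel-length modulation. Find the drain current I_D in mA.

V_SG = V_DD − V_G = 12.2 − 9.12 = 3.08 V, so V_ov = 3.08 − 0.991 = 2.09 V.
Assume saturation: I_D = ½ k_p V_ov² = 0.5 × 2.6 × 2.09² = 5.67 mA, giving V_SD = V_DD − I_D R_D = 12.2 − 5.67 × 6.1 = -22.4 V.
But -22.4 V < V_ov = 2.09 V, so the device is actually in triode.
In triode I_D = k_p[V_ov V_SD − ½ V_SD²] and I_D = (V_DD − V_SD)/R_D. Equating: 7.93 V_SD² − 34.13 V_SD + 12.2 = 0, giving V_SD = 0.393 V (the root below V_ov).
I_D = (12.2 − 0.393) / 6.1 = 1.94 mA.

I_D = 1.94 mA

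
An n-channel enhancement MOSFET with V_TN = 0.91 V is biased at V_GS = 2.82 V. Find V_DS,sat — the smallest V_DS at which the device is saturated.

The boundary between triode and saturation is V_DS = V_GS − V_TN = V_ov.
V_ov = 2.82 − 0.91 = 1.91 V.

V_DS,sat = 1.91 V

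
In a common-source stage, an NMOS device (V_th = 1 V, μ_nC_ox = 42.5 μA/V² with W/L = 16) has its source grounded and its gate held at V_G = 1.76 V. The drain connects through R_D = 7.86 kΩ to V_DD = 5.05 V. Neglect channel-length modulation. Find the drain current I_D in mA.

I_D = 0.196 mA

V_GS = V_G = 1.76 V, so V_ov = 1.76 − 1 = 0.76 V.
k_n = μ_nC_ox · (W/L) = 0.68 mA/V².
Assume saturation: I_D = ½ k_n V_ov² = 0.5 × 0.68 × 0.76² = 0.196 mA, giving V_DS = V_DD − I_D R_D = 5.05 − 0.196 × 7.86 = 3.51 V.
V_DS = 3.51 V ≥ V_ov = 0.76 V, confirming saturation.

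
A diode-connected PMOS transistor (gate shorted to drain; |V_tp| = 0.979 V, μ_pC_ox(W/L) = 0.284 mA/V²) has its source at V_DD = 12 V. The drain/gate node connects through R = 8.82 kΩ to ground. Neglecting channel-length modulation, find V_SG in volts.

With gate tied to drain, V_SG = V_SD ≥ V_SG − |V_tp|, so the device is in saturation.
KCL at the drain: ½ k_p (V_SG − |V_tp|)² = (V_DD − V_SG)/R.
Let x = V_SG − 0.979. Then 1.25 x² + x − 11.02 = 0, giving x = 2.59 V (positive root), so V_SG = 3.57 V.
I_D = (V_DD − V_SG)/R = (12 − 3.57) / 8.82 = 0.955 mA.

V_SG = 3.57 V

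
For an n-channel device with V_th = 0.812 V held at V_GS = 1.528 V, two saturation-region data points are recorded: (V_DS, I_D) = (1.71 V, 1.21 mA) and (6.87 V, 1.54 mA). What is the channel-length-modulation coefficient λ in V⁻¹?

λ = 0.0581 V⁻¹

With V_GS fixed, I_D ∝ (1 + λ V_DS) in saturation, so I_D2/I_D1 = (1 + λ V_DS2)/(1 + λ V_DS1).
1.54/1.21 = 1.273 = (1 + 6.87 λ)/(1 + 1.71 λ).
Solving: λ (I_D1 V_DS2 − I_D2 V_DS1) = I_D2 − I_D1, so λ = (1.54 − 1.21) / (1.21 × 6.87 − 1.54 × 1.71) = 0.33 / 5.68 = 0.0581 V⁻¹.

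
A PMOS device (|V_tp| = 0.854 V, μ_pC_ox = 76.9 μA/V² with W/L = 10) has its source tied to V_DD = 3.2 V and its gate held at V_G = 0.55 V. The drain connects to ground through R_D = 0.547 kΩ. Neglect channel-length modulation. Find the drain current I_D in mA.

I_D = 1.24 mA

V_SG = V_DD − V_G = 3.2 − 0.55 = 2.65 V, so V_ov = 2.65 − 0.854 = 1.8 V.
k_p = μ_pC_ox · (W/L) = 0.769 mA/V².
Assume saturation: I_D = ½ k_p V_ov² = 0.5 × 0.769 × 1.8² = 1.24 mA, giving V_SD = V_DD − I_D R_D = 3.2 − 1.24 × 0.547 = 2.52 V.
V_SD = 2.52 V ≥ V_ov = 1.8 V, confirming saturation.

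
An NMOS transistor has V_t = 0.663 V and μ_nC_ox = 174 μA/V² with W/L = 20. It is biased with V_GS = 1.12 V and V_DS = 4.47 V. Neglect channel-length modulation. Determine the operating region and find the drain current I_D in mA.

k_n = μ_nC_ox · (W/L) = 3.48 mA/V².
V_ov = V_GS − V_t = 1.12 − 0.663 = 0.457 V.
Since V_DS = 4.47 V ≥ V_ov = 0.457 V, the device is in saturation.
I_D = ½ k_n V_ov² = 0.5 × 3.48 × 0.457² = 0.363 mA.

Saturation; I_D = 0.363 mA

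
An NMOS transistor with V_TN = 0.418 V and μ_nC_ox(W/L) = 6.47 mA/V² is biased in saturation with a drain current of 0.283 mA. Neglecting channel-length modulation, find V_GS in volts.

In saturation I_D = ½ k_n (V_GS − V_TN)², so V_GS − V_TN = √(2 I_D / k_n) = √(2 × 0.283 / 6.47) = 0.296 V.
V_GS = 0.418 + 0.296 = 0.714 V.

V_GS = 0.714 V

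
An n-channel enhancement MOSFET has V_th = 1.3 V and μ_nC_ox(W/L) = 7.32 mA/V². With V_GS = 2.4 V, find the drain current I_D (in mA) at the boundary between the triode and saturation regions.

At the boundary V_DS = V_ov = V_GS − V_th = 2.4 − 1.3 = 1.1 V.
I_D = ½ k_n V_ov² = 0.5 × 7.32 × 1.1² = 4.43 mA.

I_D = 4.43 mA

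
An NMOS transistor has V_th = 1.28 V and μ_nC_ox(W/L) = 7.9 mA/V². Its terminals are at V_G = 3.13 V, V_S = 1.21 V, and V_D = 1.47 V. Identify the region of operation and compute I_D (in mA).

V_GS = V_G − V_S = 3.13 − 1.21 = 1.92 V; V_DS = V_D − V_S = 1.47 − 1.21 = 0.26 V.
V_ov = V_GS − V_th = 1.92 − 1.28 = 0.64 V.
Since V_DS = 0.26 V < V_ov = 0.64 V, the device is in the triode region.
I_D = k_n [V_ov · V_DS − ½ V_DS²] = 7.9 × [0.64 × 0.26 − 0.5 × 0.26²] = 1.05 mA.

Triode; I_D = 1.05 mA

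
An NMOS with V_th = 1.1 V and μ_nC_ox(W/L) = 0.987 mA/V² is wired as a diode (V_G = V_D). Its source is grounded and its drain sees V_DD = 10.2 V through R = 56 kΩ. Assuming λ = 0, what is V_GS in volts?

V_GS = 1.66 V

With gate tied to drain, V_GS = V_DS ≥ V_GS − V_th, so the device is in saturation.
KCL at the drain: ½ k_n (V_GS − V_th)² = (V_DD − V_GS)/R.
Let x = V_GS − 1.1. Then 27.6 x² + x − 9.1 = 0, giving x = 0.556 V (positive root), so V_GS = 1.66 V.
I_D = (V_DD − V_GS)/R = (10.2 − 1.66) / 56 = 0.153 mA.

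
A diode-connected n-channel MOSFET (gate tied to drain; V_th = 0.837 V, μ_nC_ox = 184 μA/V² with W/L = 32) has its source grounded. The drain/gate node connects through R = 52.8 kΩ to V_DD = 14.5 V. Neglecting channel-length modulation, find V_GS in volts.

With gate tied to drain, V_GS = V_DS ≥ V_GS − V_th, so the device is in saturation.
k_n = μ_nC_ox · (W/L) = 5.888 mA/V².
KCL at the drain: ½ k_n (V_GS − V_th)² = (V_DD − V_GS)/R.
Let x = V_GS − 0.837. Then 155 x² + x − 13.66 = 0, giving x = 0.293 V (positive root), so V_GS = 1.13 V.
I_D = (V_DD − V_GS)/R = (14.5 − 1.13) / 52.8 = 0.253 mA.

V_GS = 1.13 V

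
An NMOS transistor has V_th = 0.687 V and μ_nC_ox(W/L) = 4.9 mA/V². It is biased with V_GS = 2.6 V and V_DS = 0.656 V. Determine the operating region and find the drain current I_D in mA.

Triode; I_D = 5.09 mA

V_ov = V_GS − V_th = 2.6 − 0.687 = 1.91 V.
Since V_DS = 0.656 V < V_ov = 1.91 V, the device is in the triode region.
I_D = k_n [V_ov · V_DS − ½ V_DS²] = 4.9 × [1.91 × 0.656 − 0.5 × 0.656²] = 5.09 mA.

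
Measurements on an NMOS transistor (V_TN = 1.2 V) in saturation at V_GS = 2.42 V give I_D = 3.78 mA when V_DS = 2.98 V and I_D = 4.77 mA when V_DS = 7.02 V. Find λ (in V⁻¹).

With V_GS fixed, I_D ∝ (1 + λ V_DS) in saturation, so I_D2/I_D1 = (1 + λ V_DS2)/(1 + λ V_DS1).
4.77/3.78 = 1.262 = (1 + 7.02 λ)/(1 + 2.98 λ).
Solving: λ (I_D1 V_DS2 − I_D2 V_DS1) = I_D2 − I_D1, so λ = (4.77 − 3.78) / (3.78 × 7.02 − 4.77 × 2.98) = 0.99 / 12.3 = 0.0804 V⁻¹.

λ = 0.0804 V⁻¹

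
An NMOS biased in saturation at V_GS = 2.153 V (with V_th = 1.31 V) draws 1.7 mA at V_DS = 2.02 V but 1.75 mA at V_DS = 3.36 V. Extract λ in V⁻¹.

With V_GS fixed, I_D ∝ (1 + λ V_DS) in saturation, so I_D2/I_D1 = (1 + λ V_DS2)/(1 + λ V_DS1).
1.75/1.7 = 1.029 = (1 + 3.36 λ)/(1 + 2.02 λ).
Solving: λ (I_D1 V_DS2 − I_D2 V_DS1) = I_D2 − I_D1, so λ = (1.75 − 1.7) / (1.7 × 3.36 − 1.75 × 2.02) = 0.05 / 2.18 = 0.023 V⁻¹.

λ = 0.0230 V⁻¹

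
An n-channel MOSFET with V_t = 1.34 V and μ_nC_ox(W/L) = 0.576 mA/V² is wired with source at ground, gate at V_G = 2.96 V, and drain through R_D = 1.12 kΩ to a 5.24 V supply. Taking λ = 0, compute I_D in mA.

I_D = 0.756 mA

V_GS = V_G = 2.96 V, so V_ov = 2.96 − 1.34 = 1.62 V.
Assume saturation: I_D = ½ k_n V_ov² = 0.5 × 0.576 × 1.62² = 0.756 mA, giving V_DS = V_DD − I_D R_D = 5.24 − 0.756 × 1.12 = 4.39 V.
V_DS = 4.39 V ≥ V_ov = 1.62 V, confirming saturation.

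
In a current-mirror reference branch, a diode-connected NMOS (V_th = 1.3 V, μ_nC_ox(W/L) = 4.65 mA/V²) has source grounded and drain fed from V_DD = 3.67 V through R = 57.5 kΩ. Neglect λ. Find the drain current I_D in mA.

I_D = 0.0390 mA

With gate tied to drain, V_GS = V_DS ≥ V_GS − V_th, so the device is in saturation.
KCL at the drain: ½ k_n (V_GS − V_th)² = (V_DD − V_GS)/R.
Let x = V_GS − 1.3. Then 134 x² + x − 2.37 = 0, giving x = 0.129 V (positive root), so V_GS = 1.43 V.
I_D = (V_DD − V_GS)/R = (3.67 − 1.43) / 57.5 = 0.039 mA.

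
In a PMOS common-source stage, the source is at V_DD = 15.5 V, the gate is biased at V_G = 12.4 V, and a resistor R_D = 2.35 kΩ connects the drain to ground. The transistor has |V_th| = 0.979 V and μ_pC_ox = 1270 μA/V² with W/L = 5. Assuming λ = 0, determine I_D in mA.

I_D = 6.37 mA

V_SG = V_DD − V_G = 15.5 − 12.4 = 3.1 V, so V_ov = 3.1 − 0.979 = 2.12 V.
k_p = μ_pC_ox · (W/L) = 6.35 mA/V².
Assume saturation: I_D = ½ k_p V_ov² = 0.5 × 6.35 × 2.12² = 14.3 mA, giving V_SD = V_DD − I_D R_D = 15.5 − 14.3 × 2.35 = -18.1 V.
But -18.1 V < V_ov = 2.12 V, so the device is actually in triode.
In triode I_D = k_p[V_ov V_SD − ½ V_SD²] and I_D = (V_DD − V_SD)/R_D. Equating: 7.46 V_SD² − 32.65 V_SD + 15.5 = 0, giving V_SD = 0.542 V (the root below V_ov).
I_D = (15.5 − 0.542) / 2.35 = 6.37 mA.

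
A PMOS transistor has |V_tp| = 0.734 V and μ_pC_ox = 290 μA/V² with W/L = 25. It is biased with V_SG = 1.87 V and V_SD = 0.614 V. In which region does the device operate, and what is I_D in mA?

k_p = μ_pC_ox · (W/L) = 7.25 mA/V².
V_ov = V_SG − |V_tp| = 1.87 − 0.734 = 1.14 V.
Since V_SD = 0.614 V < V_ov = 1.14 V, the device is in the triode region.
I_D = k_p [V_ov · V_SD − ½ V_SD²] = 7.25 × [1.14 × 0.614 − 0.5 × 0.614²] = 3.69 mA.

Triode; I_D = 3.69 mA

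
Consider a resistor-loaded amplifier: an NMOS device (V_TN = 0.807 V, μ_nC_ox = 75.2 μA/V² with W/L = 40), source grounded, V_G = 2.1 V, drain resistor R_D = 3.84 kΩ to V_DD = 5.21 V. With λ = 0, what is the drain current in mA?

V_GS = V_G = 2.1 V, so V_ov = 2.1 − 0.807 = 1.29 V.
k_n = μ_nC_ox · (W/L) = 3.008 mA/V².
Assume saturation: I_D = ½ k_n V_ov² = 0.5 × 3.008 × 1.29² = 2.51 mA, giving V_DS = V_DD − I_D R_D = 5.21 − 2.51 × 3.84 = -4.45 V.
But -4.45 V < V_ov = 1.29 V, so the device is actually in triode.
In triode I_D = k_n[V_ov V_DS − ½ V_DS²] and I_D = (V_DD − V_DS)/R_D. Equating: 5.78 V_DS² − 15.94 V_DS + 5.21 = 0, giving V_DS = 0.379 V (the root below V_ov).
I_D = (5.21 − 0.379) / 3.84 = 1.26 mA.

I_D = 1.26 mA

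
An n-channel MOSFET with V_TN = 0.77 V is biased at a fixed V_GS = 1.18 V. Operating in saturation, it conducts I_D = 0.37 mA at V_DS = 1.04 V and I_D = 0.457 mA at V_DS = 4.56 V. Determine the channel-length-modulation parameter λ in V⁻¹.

With V_GS fixed, I_D ∝ (1 + λ V_DS) in saturation, so I_D2/I_D1 = (1 + λ V_DS2)/(1 + λ V_DS1).
0.457/0.37 = 1.235 = (1 + 4.56 λ)/(1 + 1.04 λ).
Solving: λ (I_D1 V_DS2 − I_D2 V_DS1) = I_D2 − I_D1, so λ = (0.457 − 0.37) / (0.37 × 4.56 − 0.457 × 1.04) = 0.087 / 1.21 = 0.0718 V⁻¹.

λ = 0.0718 V⁻¹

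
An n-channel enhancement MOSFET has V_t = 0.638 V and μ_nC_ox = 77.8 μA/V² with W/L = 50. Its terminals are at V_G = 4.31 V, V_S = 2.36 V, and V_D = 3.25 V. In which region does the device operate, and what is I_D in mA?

Triode; I_D = 3.00 mA

V_GS = V_G − V_S = 4.31 − 2.36 = 1.95 V; V_DS = V_D − V_S = 3.25 − 2.36 = 0.89 V.
k_n = μ_nC_ox · (W/L) = 3.89 mA/V².
V_ov = V_GS − V_t = 1.95 − 0.638 = 1.31 V.
Since V_DS = 0.89 V < V_ov = 1.31 V, the device is in the triode region.
I_D = k_n [V_ov · V_DS − ½ V_DS²] = 3.89 × [1.31 × 0.89 − 0.5 × 0.89²] = 3 mA.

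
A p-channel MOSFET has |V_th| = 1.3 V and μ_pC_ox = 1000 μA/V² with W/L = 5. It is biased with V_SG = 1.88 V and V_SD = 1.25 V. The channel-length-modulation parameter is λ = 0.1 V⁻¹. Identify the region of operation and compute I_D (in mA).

k_p = μ_pC_ox · (W/L) = 5 mA/V².
V_ov = V_SG − |V_th| = 1.88 − 1.3 = 0.58 V.
Since V_SD = 1.25 V ≥ V_ov = 0.58 V, the device is in saturation.
I_D = ½ k_p V_ov² (1 + λ V_SD) = 0.5 × 5 × 0.58² × (1 + 0.1 × 1.25) = 0.946 mA.

Saturation; I_D = 0.946 mA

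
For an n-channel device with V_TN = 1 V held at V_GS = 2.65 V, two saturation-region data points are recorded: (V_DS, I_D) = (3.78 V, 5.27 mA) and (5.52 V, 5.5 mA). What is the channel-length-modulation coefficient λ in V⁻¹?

With V_GS fixed, I_D ∝ (1 + λ V_DS) in saturation, so I_D2/I_D1 = (1 + λ V_DS2)/(1 + λ V_DS1).
5.5/5.27 = 1.044 = (1 + 5.52 λ)/(1 + 3.78 λ).
Solving: λ (I_D1 V_DS2 − I_D2 V_DS1) = I_D2 − I_D1, so λ = (5.5 − 5.27) / (5.27 × 5.52 − 5.5 × 3.78) = 0.23 / 8.3 = 0.0277 V⁻¹.

λ = 0.0277 V⁻¹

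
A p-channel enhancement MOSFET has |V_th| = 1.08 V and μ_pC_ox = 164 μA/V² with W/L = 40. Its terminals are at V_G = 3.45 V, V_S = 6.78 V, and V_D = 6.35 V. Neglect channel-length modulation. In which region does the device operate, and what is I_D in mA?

V_SG = V_S − V_G = 6.78 − 3.45 = 3.33 V; V_SD = V_S − V_D = 6.78 − 6.35 = 0.43 V.
k_p = μ_pC_ox · (W/L) = 6.56 mA/V².
V_ov = V_SG − |V_th| = 3.33 − 1.08 = 2.25 V.
Since V_SD = 0.43 V < V_ov = 2.25 V, the device is in the triode region.
I_D = k_p [V_ov · V_SD − ½ V_SD²] = 6.56 × [2.25 × 0.43 − 0.5 × 0.43²] = 5.74 mA.

Triode; I_D = 5.74 mA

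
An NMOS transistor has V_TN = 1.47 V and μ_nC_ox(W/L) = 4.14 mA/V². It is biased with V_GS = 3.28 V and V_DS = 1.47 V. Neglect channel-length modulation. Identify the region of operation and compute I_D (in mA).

Triode; I_D = 6.54 mA

V_ov = V_GS − V_TN = 3.28 − 1.47 = 1.81 V.
Since V_DS = 1.47 V < V_ov = 1.81 V, the device is in the triode region.
I_D = k_n [V_ov · V_DS − ½ V_DS²] = 4.14 × [1.81 × 1.47 − 0.5 × 1.47²] = 6.54 mA.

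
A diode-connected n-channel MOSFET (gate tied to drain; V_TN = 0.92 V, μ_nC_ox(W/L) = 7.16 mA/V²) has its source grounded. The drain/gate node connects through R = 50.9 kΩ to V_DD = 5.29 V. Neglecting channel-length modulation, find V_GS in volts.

V_GS = 1.07 V

With gate tied to drain, V_GS = V_DS ≥ V_GS − V_TN, so the device is in saturation.
KCL at the drain: ½ k_n (V_GS − V_TN)² = (V_DD − V_GS)/R.
Let x = V_GS − 0.92. Then 182 x² + x − 4.37 = 0, giving x = 0.152 V (positive root), so V_GS = 1.07 V.
I_D = (V_DD − V_GS)/R = (5.29 − 1.07) / 50.9 = 0.0829 mA.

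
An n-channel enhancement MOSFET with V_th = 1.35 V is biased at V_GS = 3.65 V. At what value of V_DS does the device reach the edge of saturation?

V_DS,sat = 2.30 V

The boundary between triode and saturation is V_DS = V_GS − V_th = V_ov.
V_ov = 3.65 − 1.35 = 2.3 V.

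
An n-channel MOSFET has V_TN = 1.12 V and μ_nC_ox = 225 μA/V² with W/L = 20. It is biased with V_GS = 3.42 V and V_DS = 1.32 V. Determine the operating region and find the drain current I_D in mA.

Triode; I_D = 9.74 mA

k_n = μ_nC_ox · (W/L) = 4.5 mA/V².
V_ov = V_GS − V_TN = 3.42 − 1.12 = 2.3 V.
Since V_DS = 1.32 V < V_ov = 2.3 V, the device is in the triode region.
I_D = k_n [V_ov · V_DS − ½ V_DS²] = 4.5 × [2.3 × 1.32 − 0.5 × 1.32²] = 9.74 mA.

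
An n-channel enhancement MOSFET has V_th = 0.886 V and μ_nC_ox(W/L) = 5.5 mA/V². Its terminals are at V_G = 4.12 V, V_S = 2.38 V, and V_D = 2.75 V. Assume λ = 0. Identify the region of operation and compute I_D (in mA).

V_GS = V_G − V_S = 4.12 − 2.38 = 1.74 V; V_DS = V_D − V_S = 2.75 − 2.38 = 0.37 V.
V_ov = V_GS − V_th = 1.74 − 0.886 = 0.854 V.
Since V_DS = 0.37 V < V_ov = 0.854 V, the device is in the triode region.
I_D = k_n [V_ov · V_DS − ½ V_DS²] = 5.5 × [0.854 × 0.37 − 0.5 × 0.37²] = 1.36 mA.

Triode; I_D = 1.36 mA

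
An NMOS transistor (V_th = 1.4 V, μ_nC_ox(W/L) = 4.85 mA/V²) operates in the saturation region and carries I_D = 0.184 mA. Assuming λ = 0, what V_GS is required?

In saturation I_D = ½ k_n (V_GS − V_th)², so V_GS − V_th = √(2 I_D / k_n) = √(2 × 0.184 / 4.85) = 0.275 V.
V_GS = 1.4 + 0.275 = 1.68 V.

V_GS = 1.68 V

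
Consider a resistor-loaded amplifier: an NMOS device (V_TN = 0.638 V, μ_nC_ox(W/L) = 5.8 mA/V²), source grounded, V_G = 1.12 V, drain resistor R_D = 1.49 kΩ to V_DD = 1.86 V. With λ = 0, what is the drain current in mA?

I_D = 0.674 mA

V_GS = V_G = 1.12 V, so V_ov = 1.12 − 0.638 = 0.482 V.
Assume saturation: I_D = ½ k_n V_ov² = 0.5 × 5.8 × 0.482² = 0.674 mA, giving V_DS = V_DD − I_D R_D = 1.86 − 0.674 × 1.49 = 0.856 V.
V_DS = 0.856 V ≥ V_ov = 0.482 V, confirming saturation.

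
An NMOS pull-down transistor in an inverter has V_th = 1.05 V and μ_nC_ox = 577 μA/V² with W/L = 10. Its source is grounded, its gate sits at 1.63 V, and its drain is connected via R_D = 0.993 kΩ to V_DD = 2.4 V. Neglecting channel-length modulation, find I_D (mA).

V_GS = V_G = 1.63 V, so V_ov = 1.63 − 1.05 = 0.58 V.
k_n = μ_nC_ox · (W/L) = 5.77 mA/V².
Assume saturation: I_D = ½ k_n V_ov² = 0.5 × 5.77 × 0.58² = 0.971 mA, giving V_DS = V_DD − I_D R_D = 2.4 − 0.971 × 0.993 = 1.44 V.
V_DS = 1.44 V ≥ V_ov = 0.58 V, confirming saturation.

I_D = 0.971 mA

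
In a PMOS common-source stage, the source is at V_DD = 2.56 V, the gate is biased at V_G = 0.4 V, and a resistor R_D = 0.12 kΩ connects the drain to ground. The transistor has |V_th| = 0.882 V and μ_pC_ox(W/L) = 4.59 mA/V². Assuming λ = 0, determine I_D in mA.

V_SG = V_DD − V_G = 2.56 − 0.4 = 2.16 V, so V_ov = 2.16 − 0.882 = 1.28 V.
Assume saturation: I_D = ½ k_p V_ov² = 0.5 × 4.59 × 1.28² = 3.75 mA, giving V_SD = V_DD − I_D R_D = 2.56 − 3.75 × 0.12 = 2.11 V.
V_SD = 2.11 V ≥ V_ov = 1.28 V, confirming saturation.

I_D = 3.75 mA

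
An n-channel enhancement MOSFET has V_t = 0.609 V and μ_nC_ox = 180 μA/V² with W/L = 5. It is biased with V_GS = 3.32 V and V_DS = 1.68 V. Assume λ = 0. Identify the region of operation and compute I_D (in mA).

Triode; I_D = 2.83 mA

k_n = μ_nC_ox · (W/L) = 0.9 mA/V².
V_ov = V_GS − V_t = 3.32 − 0.609 = 2.71 V.
Since V_DS = 1.68 V < V_ov = 2.71 V, the device is in the triode region.
I_D = k_n [V_ov · V_DS − ½ V_DS²] = 0.9 × [2.71 × 1.68 − 0.5 × 1.68²] = 2.83 mA.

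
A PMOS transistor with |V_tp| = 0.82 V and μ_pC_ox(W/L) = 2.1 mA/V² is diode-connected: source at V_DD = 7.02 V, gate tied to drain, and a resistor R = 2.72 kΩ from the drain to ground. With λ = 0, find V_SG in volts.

V_SG = 2.13 V

With gate tied to drain, V_SG = V_SD ≥ V_SG − |V_tp|, so the device is in saturation.
KCL at the drain: ½ k_p (V_SG − |V_tp|)² = (V_DD − V_SG)/R.
Let x = V_SG − 0.82. Then 2.86 x² + x − 6.2 = 0, giving x = 1.31 V (positive root), so V_SG = 2.13 V.
I_D = (V_DD − V_SG)/R = (7.02 − 2.13) / 2.72 = 1.8 mA.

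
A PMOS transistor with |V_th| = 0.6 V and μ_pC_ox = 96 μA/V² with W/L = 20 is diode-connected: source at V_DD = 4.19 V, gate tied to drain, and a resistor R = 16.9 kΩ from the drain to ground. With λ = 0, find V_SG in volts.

V_SG = 1.04 V

With gate tied to drain, V_SG = V_SD ≥ V_SG − |V_th|, so the device is in saturation.
k_p = μ_pC_ox · (W/L) = 1.92 mA/V².
KCL at the drain: ½ k_p (V_SG − |V_th|)² = (V_DD − V_SG)/R.
Let x = V_SG − 0.6. Then 16.2 x² + x − 3.59 = 0, giving x = 0.441 V (positive root), so V_SG = 1.04 V.
I_D = (V_DD − V_SG)/R = (4.19 − 1.04) / 16.9 = 0.186 mA.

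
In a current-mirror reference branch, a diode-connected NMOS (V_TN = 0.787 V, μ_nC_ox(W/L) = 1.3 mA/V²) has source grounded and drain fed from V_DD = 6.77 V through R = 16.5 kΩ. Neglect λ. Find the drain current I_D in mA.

With gate tied to drain, V_GS = V_DS ≥ V_GS − V_TN, so the device is in saturation.
KCL at the drain: ½ k_n (V_GS − V_TN)² = (V_DD − V_GS)/R.
Let x = V_GS − 0.787. Then 10.7 x² + x − 5.983 = 0, giving x = 0.702 V (positive root), so V_GS = 1.49 V.
I_D = (V_DD − V_GS)/R = (6.77 − 1.49) / 16.5 = 0.32 mA.

I_D = 0.320 mA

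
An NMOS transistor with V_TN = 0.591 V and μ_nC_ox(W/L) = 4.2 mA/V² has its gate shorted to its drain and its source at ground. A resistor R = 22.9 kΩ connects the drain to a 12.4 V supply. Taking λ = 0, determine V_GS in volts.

V_GS = 1.08 V

With gate tied to drain, V_GS = V_DS ≥ V_GS − V_TN, so the device is in saturation.
KCL at the drain: ½ k_n (V_GS − V_TN)² = (V_DD − V_GS)/R.
Let x = V_GS − 0.591. Then 48.1 x² + x − 11.81 = 0, giving x = 0.485 V (positive root), so V_GS = 1.08 V.
I_D = (V_DD − V_GS)/R = (12.4 − 1.08) / 22.9 = 0.494 mA.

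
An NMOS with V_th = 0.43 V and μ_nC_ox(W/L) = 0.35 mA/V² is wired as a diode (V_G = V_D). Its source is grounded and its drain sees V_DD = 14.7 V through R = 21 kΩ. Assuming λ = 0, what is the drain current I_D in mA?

I_D = 0.592 mA

With gate tied to drain, V_GS = V_DS ≥ V_GS − V_th, so the device is in saturation.
KCL at the drain: ½ k_n (V_GS − V_th)² = (V_DD − V_GS)/R.
Let x = V_GS − 0.43. Then 3.67 x² + x − 14.27 = 0, giving x = 1.84 V (positive root), so V_GS = 2.27 V.
I_D = (V_DD − V_GS)/R = (14.7 − 2.27) / 21 = 0.592 mA.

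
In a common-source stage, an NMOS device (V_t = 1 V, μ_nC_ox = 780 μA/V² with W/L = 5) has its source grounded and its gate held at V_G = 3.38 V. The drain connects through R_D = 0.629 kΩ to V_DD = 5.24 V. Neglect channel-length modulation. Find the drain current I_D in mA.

I_D = 6.87 mA

V_GS = V_G = 3.38 V, so V_ov = 3.38 − 1 = 2.38 V.
k_n = μ_nC_ox · (W/L) = 3.9 mA/V².
Assume saturation: I_D = ½ k_n V_ov² = 0.5 × 3.9 × 2.38² = 11 mA, giving V_DS = V_DD − I_D R_D = 5.24 − 11 × 0.629 = -1.71 V.
But -1.71 V < V_ov = 2.38 V, so the device is actually in triode.
In triode I_D = k_n[V_ov V_DS − ½ V_DS²] and I_D = (V_DD − V_DS)/R_D. Equating: 1.23 V_DS² − 6.838 V_DS + 5.24 = 0, giving V_DS = 0.917 V (the root below V_ov).
I_D = (5.24 − 0.917) / 0.629 = 6.87 mA.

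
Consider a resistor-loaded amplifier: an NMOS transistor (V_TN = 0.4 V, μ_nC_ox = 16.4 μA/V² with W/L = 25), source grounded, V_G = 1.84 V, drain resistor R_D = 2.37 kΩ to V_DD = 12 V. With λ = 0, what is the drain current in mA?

V_GS = V_G = 1.84 V, so V_ov = 1.84 − 0.4 = 1.44 V.
k_n = μ_nC_ox · (W/L) = 0.41 mA/V².
Assume saturation: I_D = ½ k_n V_ov² = 0.5 × 0.41 × 1.44² = 0.425 mA, giving V_DS = V_DD − I_D R_D = 12 − 0.425 × 2.37 = 11 V.
V_DS = 11 V ≥ V_ov = 1.44 V, confirming saturation.

I_D = 0.425 mA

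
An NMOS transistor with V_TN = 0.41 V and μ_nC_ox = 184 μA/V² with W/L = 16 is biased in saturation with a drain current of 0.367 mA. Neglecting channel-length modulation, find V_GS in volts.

V_GS = 0.909 V

k_n = μ_nC_ox · (W/L) = 2.944 mA/V².
In saturation I_D = ½ k_n (V_GS − V_TN)², so V_GS − V_TN = √(2 I_D / k_n) = √(2 × 0.367 / 2.944) = 0.499 V.
V_GS = 0.41 + 0.499 = 0.909 V.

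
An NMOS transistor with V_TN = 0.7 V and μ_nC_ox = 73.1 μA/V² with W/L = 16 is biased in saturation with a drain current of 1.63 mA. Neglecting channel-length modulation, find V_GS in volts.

V_GS = 2.37 V

k_n = μ_nC_ox · (W/L) = 1.17 mA/V².
In saturation I_D = ½ k_n (V_GS − V_TN)², so V_GS − V_TN = √(2 I_D / k_n) = √(2 × 1.63 / 1.17) = 1.67 V.
V_GS = 0.7 + 1.67 = 2.37 V.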